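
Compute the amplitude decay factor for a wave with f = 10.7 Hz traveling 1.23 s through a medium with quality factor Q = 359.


pi*f*t/Q = pi*10.7*1.23/359 = 0.115171
A/A0 = exp(-0.115171) = 0.891213

0.891213


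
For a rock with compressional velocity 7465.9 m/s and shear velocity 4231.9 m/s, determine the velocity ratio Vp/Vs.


Vp/Vs = 7465.9 / 4231.9
= 1.7642

1.7642


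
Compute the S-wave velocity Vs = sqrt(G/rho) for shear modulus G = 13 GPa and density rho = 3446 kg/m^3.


Convert G to Pa: G = 13e9 Pa
Compute G/rho = 13e9 / 3446 = 3772489.8433
Vs = sqrt(3772489.8433) = 1942.29 m/s

1942.29


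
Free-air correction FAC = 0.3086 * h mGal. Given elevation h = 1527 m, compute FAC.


FAC = 0.3086 * h
= 0.3086 * 1527
= 471.2322 mGal

471.2322


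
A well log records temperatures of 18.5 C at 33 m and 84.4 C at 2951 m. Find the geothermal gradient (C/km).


dT = 84.4 - 18.5 = 65.9 C
dz = 2951 - 33 = 2918 m
gradient = dT/dz * 1000 = 65.9/2918 * 1000 = 22.584 C/km

22.584


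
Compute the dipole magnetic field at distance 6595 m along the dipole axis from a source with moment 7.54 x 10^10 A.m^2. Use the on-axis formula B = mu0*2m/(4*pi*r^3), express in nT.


m = 7.54 x 10^10 = 75400000000 A.m^2
2m = 150800000000 A.m^2
r^3 = 6595^3 = 286843094875
B = (4pi*10^-7) * 150800000000 / (4*pi * 286843094875) * 1e9
= 189500.868865 / 3604576638369.04 * 1e9
= 52.5723 nT

52.5723


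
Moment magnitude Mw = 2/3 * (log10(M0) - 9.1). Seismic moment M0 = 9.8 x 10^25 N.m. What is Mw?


log10(M0) = log10(9.8 x 10^25) = 25.9912
Mw = 2/3 * (25.9912 - 9.1)
= 2/3 * 16.8912
= 11.26

11.26


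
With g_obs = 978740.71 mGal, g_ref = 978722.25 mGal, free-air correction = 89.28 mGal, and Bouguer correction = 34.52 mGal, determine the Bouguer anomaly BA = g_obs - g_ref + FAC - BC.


BA = g_obs - g_ref + FAC - BC
= 978740.71 - 978722.25 + 89.28 - 34.52
= 73.22 mGal

73.22


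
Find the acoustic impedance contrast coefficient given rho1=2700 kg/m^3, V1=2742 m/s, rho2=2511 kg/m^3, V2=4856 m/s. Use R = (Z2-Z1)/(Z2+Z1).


Z1 = 2700 * 2742 = 7403400
Z2 = 2511 * 4856 = 12193416
R = (12193416 - 7403400) / (12193416 + 7403400) = 4790016 / 19596816 = 0.2444

0.2444


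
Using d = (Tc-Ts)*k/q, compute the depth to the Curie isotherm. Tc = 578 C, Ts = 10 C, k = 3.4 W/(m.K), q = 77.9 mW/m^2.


T_Curie - T_surf = 578 - 10 = 568 C
Convert q to W/m^2: 77.9 mW/m^2 = 0.0779 W/m^2
d = 568 * 3.4 / 0.0779 = 24790.76 m

24790.76


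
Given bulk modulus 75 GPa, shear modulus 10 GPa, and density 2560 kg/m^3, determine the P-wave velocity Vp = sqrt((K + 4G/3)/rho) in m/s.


First compute the effective modulus:
K + 4G/3 = 75e9 + 4*10e9/3 = 88333333333.33 Pa
Then divide by density:
88333333333.33 / 2560 = 34505208.3333 Pa/(kg/m^3)
Take the square root:
Vp = sqrt(34505208.3333) = 5874.11 m/s

5874.11


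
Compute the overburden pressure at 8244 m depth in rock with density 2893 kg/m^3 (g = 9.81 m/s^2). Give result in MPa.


P = rho * g * z / 1e6
= 2893 * 9.81 * 8244 / 1e6
= 233967440.52 / 1e6
= 233.9674 MPa

233.9674


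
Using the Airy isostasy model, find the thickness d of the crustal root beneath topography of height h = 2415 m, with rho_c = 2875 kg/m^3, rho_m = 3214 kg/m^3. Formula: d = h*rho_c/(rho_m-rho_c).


rho_m - rho_c = 3214 - 2875 = 339
d = 2415 * 2875 / 339
= 6943125 / 339
= 20481.19 m

20481.19


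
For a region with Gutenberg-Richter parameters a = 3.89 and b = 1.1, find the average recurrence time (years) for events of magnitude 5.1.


log10(N) = 3.89 - 1.1*5.1 = -1.72
N = 10^-1.72 = 0.019055
T = 1/N = 1/0.019055 = 52.4807 years

52.4807


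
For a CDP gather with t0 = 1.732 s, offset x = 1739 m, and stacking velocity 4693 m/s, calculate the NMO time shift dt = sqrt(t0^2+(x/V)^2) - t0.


x/Vnmo = 1739/4693 = 0.370552
(x/Vnmo)^2 = 0.137309
t0^2 = 2.999824
sqrt(2.999824 + 0.137309) = 1.771195
dt = 1.771195 - 1.732 = 0.039195

0.039195


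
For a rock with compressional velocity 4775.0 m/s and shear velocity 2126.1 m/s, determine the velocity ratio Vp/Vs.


Vp/Vs = 4775.0 / 2126.1
= 2.2459

2.2459


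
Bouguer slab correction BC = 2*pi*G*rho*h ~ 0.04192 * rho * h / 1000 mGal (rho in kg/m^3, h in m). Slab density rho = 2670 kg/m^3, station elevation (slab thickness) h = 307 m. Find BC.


BC = 0.04192 * rho * h / 1000
= 0.04192 * 2670 * 307 / 1000
= 34.3614 mGal

34.3614


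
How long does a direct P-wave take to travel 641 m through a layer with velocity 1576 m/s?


t = x / V
= 641 / 1576
= 0.4067 s

0.4067


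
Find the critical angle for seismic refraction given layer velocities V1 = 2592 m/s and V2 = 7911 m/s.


V1/V2 = 2592/7911 = 0.327645
theta_c = arcsin(0.327645) = 19.1259 degrees

19.1259


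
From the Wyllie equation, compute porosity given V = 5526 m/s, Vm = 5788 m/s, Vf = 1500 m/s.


1/V - 1/Vm = 1/5526 - 1/5788 = 8.19e-06
1/Vf - 1/Vm = 1/1500 - 1/5788 = 0.0004939
phi = 8.19e-06 / 0.0004939 = 0.0166

0.0166


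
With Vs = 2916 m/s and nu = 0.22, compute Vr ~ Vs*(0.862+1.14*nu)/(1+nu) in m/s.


Numerator factor = 0.862 + 1.14*0.22 = 1.1128
Denominator = 1 + 0.22 = 1.22
Vr = 2916 * 1.1128 / 1.22 = 2659.77 m/s

2659.77


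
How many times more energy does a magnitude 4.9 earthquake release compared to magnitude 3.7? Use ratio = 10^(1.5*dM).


M2 - M1 = 4.9 - 3.7 = 1.2
1.5 * 1.2 = 1.8
ratio = 10^1.8 = 63.1

63.1


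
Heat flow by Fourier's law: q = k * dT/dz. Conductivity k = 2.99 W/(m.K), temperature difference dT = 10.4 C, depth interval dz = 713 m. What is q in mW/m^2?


q = k * dT / dz * 1000
= 2.99 * 10.4 / 713 * 1000
= 0.043613 * 1000
= 43.6129 mW/m^2

43.6129


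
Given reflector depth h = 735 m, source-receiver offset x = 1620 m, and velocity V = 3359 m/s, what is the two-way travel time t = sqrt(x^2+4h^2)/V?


x^2 + 4h^2 = 1620^2 + 4*735^2 = 2624400 + 2160900 = 4785300
sqrt(4785300) = 2187.5329
t = 2187.5329 / 3359 = 0.6512 s

0.6512


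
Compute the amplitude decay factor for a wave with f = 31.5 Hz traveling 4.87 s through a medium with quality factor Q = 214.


pi*f*t/Q = pi*31.5*4.87/214 = 2.252037
A/A0 = exp(-2.252037) = 0.105185

0.105185


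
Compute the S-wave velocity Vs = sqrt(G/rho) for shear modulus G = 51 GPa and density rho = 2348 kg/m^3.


Convert G to Pa: G = 51e9 Pa
Compute G/rho = 51e9 / 2348 = 21720613.2879
Vs = sqrt(21720613.2879) = 4660.54 m/s

4660.54


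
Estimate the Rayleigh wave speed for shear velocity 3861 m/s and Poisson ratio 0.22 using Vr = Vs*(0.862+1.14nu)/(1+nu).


Numerator factor = 0.862 + 1.14*0.22 = 1.1128
Denominator = 1 + 0.22 = 1.22
Vr = 3861 * 1.1128 / 1.22 = 3521.74 m/s

3521.74


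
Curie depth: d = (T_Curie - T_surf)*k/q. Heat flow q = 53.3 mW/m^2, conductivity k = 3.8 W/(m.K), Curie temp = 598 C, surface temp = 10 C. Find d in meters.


T_Curie - T_surf = 598 - 10 = 588 C
Convert q to W/m^2: 53.3 mW/m^2 = 0.0533 W/m^2
d = 588 * 3.8 / 0.0533 = 41921.2 m

41921.2


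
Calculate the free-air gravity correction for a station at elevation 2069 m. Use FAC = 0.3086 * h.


FAC = 0.3086 * h
= 0.3086 * 2069
= 638.4934 mGal

638.4934


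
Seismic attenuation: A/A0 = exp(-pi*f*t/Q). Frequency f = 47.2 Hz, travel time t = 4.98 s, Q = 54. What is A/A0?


pi*f*t/Q = pi*47.2*4.98/54 = 13.675004
A/A0 = exp(-13.675004) = 1e-06

1.000000e-06


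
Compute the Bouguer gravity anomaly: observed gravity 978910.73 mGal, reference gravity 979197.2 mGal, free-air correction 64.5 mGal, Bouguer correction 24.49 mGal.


BA = g_obs - g_ref + FAC - BC
= 978910.73 - 979197.2 + 64.5 - 24.49
= -246.46 mGal

-246.46


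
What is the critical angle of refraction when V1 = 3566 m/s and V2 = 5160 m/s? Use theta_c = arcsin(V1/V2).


V1/V2 = 3566/5160 = 0.691085
theta_c = arcsin(0.691085) = 43.7161 degrees

43.7161


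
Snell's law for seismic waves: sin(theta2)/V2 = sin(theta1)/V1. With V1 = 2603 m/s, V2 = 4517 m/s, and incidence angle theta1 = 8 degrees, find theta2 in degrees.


sin(theta1) = sin(8 deg) = 0.139173
sin(theta2) = V2/V1 * sin(theta1) = 4517/2603 * 0.139173 = 0.241508
theta2 = arcsin(0.241508) = 13.9756 degrees

13.9756


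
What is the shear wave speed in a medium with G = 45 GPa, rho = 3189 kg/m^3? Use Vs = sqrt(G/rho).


Convert G to Pa: G = 45e9 Pa
Compute G/rho = 45e9 / 3189 = 14111006.5851
Vs = sqrt(14111006.5851) = 3756.46 m/s

3756.46


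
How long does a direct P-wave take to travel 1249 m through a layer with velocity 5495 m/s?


t = x / V
= 1249 / 5495
= 0.2273 s

0.2273


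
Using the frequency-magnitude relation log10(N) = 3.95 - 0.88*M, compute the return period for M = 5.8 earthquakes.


log10(N) = 3.95 - 0.88*5.8 = -1.154
N = 10^-1.154 = 0.070146
T = 1/N = 1/0.070146 = 14.2561 years

14.2561


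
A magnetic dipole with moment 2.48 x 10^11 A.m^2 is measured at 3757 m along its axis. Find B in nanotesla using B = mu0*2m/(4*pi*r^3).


m = 2.48 x 10^11 = 248000000000 A.m^2
2m = 496000000000 A.m^2
r^3 = 3757^3 = 53030239093
B = (4pi*10^-7) * 496000000000 / (4*pi * 53030239093) * 1e9
= 623291.982472 / 666397638210.72 * 1e9
= 935.3154 nT

935.3154


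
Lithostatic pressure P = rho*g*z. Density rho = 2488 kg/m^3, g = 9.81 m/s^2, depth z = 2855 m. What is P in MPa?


P = rho * g * z / 1e6
= 2488 * 9.81 * 2855 / 1e6
= 69682784.4 / 1e6
= 69.6828 MPa

69.6828


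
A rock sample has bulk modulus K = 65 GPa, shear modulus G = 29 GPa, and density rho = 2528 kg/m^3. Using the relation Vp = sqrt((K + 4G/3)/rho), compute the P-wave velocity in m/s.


First compute the effective modulus:
K + 4G/3 = 65e9 + 4*29e9/3 = 103666666666.67 Pa
Then divide by density:
103666666666.67 / 2528 = 41007383.9662 Pa/(kg/m^3)
Take the square root:
Vp = sqrt(41007383.9662) = 6403.7 m/s

6403.7


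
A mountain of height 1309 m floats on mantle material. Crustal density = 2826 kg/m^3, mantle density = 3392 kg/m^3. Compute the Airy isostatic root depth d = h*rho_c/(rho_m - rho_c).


rho_m - rho_c = 3392 - 2826 = 566
d = 1309 * 2826 / 566
= 3699234 / 566
= 6535.75 m

6535.75


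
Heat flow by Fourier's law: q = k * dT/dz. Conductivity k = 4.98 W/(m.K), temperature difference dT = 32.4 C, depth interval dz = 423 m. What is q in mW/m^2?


q = k * dT / dz * 1000
= 4.98 * 32.4 / 423 * 1000
= 0.381447 * 1000
= 381.4468 mW/m^2

381.4468


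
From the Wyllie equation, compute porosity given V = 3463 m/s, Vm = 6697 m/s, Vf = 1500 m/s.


1/V - 1/Vm = 1/3463 - 1/6697 = 0.00013945
1/Vf - 1/Vm = 1/1500 - 1/6697 = 0.00051735
phi = 0.00013945 / 0.00051735 = 0.2695

0.2695


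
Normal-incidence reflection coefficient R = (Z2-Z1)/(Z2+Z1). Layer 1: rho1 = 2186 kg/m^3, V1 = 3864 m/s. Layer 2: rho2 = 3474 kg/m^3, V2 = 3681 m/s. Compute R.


Z1 = 2186 * 3864 = 8446704
Z2 = 3474 * 3681 = 12787794
R = (12787794 - 8446704) / (12787794 + 8446704) = 4341090 / 21234498 = 0.2044

0.2044


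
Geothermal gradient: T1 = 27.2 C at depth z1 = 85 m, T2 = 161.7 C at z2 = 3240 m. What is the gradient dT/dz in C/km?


dT = 161.7 - 27.2 = 134.5 C
dz = 3240 - 85 = 3155 m
gradient = dT/dz * 1000 = 134.5/3155 * 1000 = 42.6307 C/km

42.6307


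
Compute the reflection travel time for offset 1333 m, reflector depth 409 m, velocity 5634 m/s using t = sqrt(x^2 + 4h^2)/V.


x^2 + 4h^2 = 1333^2 + 4*409^2 = 1776889 + 669124 = 2446013
sqrt(2446013) = 1563.9735
t = 1563.9735 / 5634 = 0.2776 s

0.2776


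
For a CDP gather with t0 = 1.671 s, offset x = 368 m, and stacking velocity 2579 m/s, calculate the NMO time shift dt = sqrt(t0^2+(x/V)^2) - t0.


x/Vnmo = 368/2579 = 0.142691
(x/Vnmo)^2 = 0.020361
t0^2 = 2.792241
sqrt(2.792241 + 0.020361) = 1.677081
dt = 1.677081 - 1.671 = 0.006081

0.006081


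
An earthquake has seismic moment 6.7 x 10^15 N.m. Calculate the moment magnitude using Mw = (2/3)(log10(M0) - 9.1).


log10(M0) = log10(6.7 x 10^15) = 15.8261
Mw = 2/3 * (15.8261 - 9.1)
= 2/3 * 6.7261
= 4.48

4.48


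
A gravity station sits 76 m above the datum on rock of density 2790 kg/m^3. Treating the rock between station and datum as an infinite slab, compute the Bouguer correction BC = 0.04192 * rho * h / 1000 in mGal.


BC = 0.04192 * rho * h / 1000
= 0.04192 * 2790 * 76 / 1000
= 8.8887 mGal

8.8887


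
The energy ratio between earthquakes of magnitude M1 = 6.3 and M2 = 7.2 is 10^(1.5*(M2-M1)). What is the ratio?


M2 - M1 = 7.2 - 6.3 = 0.9
1.5 * 0.9 = 1.35
ratio = 10^1.35 = 22.39

22.39


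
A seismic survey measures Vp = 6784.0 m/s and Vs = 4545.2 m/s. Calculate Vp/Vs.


Vp/Vs = 6784.0 / 4545.2
= 1.4926

1.4926


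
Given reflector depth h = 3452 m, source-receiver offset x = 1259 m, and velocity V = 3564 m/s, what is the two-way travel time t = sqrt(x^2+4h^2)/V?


x^2 + 4h^2 = 1259^2 + 4*3452^2 = 1585081 + 47665216 = 49250297
sqrt(49250297) = 7017.8556
t = 7017.8556 / 3564 = 1.9691 s

1.9691


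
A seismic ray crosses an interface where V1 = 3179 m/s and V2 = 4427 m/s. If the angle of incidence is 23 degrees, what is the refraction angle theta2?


sin(theta1) = sin(23 deg) = 0.390731
sin(theta2) = V2/V1 * sin(theta1) = 4427/3179 * 0.390731 = 0.544123
theta2 = arcsin(0.544123) = 32.9647 degrees

32.9647


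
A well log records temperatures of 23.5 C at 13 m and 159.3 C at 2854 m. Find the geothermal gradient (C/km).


dT = 159.3 - 23.5 = 135.8 C
dz = 2854 - 13 = 2841 m
gradient = dT/dz * 1000 = 135.8/2841 * 1000 = 47.8001 C/km

47.8001


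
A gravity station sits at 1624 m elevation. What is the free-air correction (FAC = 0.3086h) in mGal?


FAC = 0.3086 * h
= 0.3086 * 1624
= 501.1664 mGal

501.1664


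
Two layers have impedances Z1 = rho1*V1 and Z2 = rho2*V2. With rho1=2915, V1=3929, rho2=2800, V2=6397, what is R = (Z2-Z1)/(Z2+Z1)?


Z1 = 2915 * 3929 = 11453035
Z2 = 2800 * 6397 = 17911600
R = (17911600 - 11453035) / (17911600 + 11453035) = 6458565 / 29364635 = 0.2199

0.2199


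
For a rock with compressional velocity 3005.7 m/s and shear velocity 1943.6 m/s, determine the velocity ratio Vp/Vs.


Vp/Vs = 3005.7 / 1943.6
= 1.5465

1.5465


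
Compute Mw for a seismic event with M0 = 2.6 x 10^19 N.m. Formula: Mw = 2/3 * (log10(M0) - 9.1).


log10(M0) = log10(2.6 x 10^19) = 19.415
Mw = 2/3 * (19.415 - 9.1)
= 2/3 * 10.315
= 6.88

6.88


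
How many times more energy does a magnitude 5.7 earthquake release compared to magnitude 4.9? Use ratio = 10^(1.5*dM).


M2 - M1 = 5.7 - 4.9 = 0.8
1.5 * 0.8 = 1.2
ratio = 10^1.2 = 15.85

15.85


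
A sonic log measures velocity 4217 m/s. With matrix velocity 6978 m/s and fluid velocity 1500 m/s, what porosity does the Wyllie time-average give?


1/V - 1/Vm = 1/4217 - 1/6978 = 9.383e-05
1/Vf - 1/Vm = 1/1500 - 1/6978 = 0.00052336
phi = 9.383e-05 / 0.00052336 = 0.1793

0.1793


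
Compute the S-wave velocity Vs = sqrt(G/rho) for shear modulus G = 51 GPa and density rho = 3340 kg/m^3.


Convert G to Pa: G = 51e9 Pa
Compute G/rho = 51e9 / 3340 = 15269461.0778
Vs = sqrt(15269461.0778) = 3907.62 m/s

3907.62


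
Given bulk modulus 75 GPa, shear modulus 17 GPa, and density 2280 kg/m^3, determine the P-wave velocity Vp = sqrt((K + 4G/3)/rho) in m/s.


First compute the effective modulus:
K + 4G/3 = 75e9 + 4*17e9/3 = 97666666666.67 Pa
Then divide by density:
97666666666.67 / 2280 = 42836257.3099 Pa/(kg/m^3)
Take the square root:
Vp = sqrt(42836257.3099) = 6544.94 m/s

6544.94


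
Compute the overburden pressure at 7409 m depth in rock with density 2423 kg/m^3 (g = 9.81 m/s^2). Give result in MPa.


P = rho * g * z / 1e6
= 2423 * 9.81 * 7409 / 1e6
= 176109188.67 / 1e6
= 176.1092 MPa

176.1092


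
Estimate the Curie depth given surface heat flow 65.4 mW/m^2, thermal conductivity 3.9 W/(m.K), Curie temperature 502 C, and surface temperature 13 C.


T_Curie - T_surf = 502 - 13 = 489 C
Convert q to W/m^2: 65.4 mW/m^2 = 0.0654 W/m^2
d = 489 * 3.9 / 0.0654 = 29160.55 m

29160.55


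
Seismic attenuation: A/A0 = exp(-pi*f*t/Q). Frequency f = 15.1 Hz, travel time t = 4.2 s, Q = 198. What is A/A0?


pi*f*t/Q = pi*15.1*4.2/198 = 1.006262
A/A0 = exp(-1.006262) = 0.365583

0.365583


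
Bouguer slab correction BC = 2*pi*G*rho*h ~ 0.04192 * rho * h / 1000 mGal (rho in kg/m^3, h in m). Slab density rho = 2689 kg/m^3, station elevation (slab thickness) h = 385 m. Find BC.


BC = 0.04192 * rho * h / 1000
= 0.04192 * 2689 * 385 / 1000
= 43.3983 mGal

43.3983


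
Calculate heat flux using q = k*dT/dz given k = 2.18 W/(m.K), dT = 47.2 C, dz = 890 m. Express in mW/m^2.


q = k * dT / dz * 1000
= 2.18 * 47.2 / 890 * 1000
= 0.115613 * 1000
= 115.6135 mW/m^2

115.6135


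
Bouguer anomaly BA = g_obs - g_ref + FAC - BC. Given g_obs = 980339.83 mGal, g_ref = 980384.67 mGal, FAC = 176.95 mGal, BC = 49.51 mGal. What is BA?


BA = g_obs - g_ref + FAC - BC
= 980339.83 - 980384.67 + 176.95 - 49.51
= 82.6 mGal

82.6


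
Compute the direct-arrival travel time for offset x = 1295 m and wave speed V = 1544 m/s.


t = x / V
= 1295 / 1544
= 0.8387 s

0.8387


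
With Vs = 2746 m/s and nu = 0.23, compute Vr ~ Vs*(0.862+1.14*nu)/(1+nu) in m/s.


Numerator factor = 0.862 + 1.14*0.23 = 1.1242
Denominator = 1 + 0.23 = 1.23
Vr = 2746 * 1.1242 / 1.23 = 2509.8 m/s

2509.8


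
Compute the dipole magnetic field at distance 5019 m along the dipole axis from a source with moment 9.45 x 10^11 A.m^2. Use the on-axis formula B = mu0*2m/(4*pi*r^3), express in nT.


m = 9.45 x 10^11 = 945000000000 A.m^2
2m = 1890000000000 A.m^2
r^3 = 5019^3 = 126430421859
B = (4pi*10^-7) * 1890000000000 / (4*pi * 126430421859) * 1e9
= 2375044.046114 / 1588771538009.97 * 1e9
= 1494.8934 nT

1494.8934


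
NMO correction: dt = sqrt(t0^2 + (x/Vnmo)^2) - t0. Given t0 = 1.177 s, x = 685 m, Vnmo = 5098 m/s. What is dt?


x/Vnmo = 685/5098 = 0.134366
(x/Vnmo)^2 = 0.018054
t0^2 = 1.385329
sqrt(1.385329 + 0.018054) = 1.184645
dt = 1.184645 - 1.177 = 0.007645

0.007645


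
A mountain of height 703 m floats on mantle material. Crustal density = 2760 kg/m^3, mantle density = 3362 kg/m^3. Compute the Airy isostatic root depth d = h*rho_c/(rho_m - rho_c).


rho_m - rho_c = 3362 - 2760 = 602
d = 703 * 2760 / 602
= 1940280 / 602
= 3223.06 m

3223.06


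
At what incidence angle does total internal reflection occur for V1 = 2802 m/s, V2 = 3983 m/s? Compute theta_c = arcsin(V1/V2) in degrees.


V1/V2 = 2802/3983 = 0.70349
theta_c = arcsin(0.70349) = 44.7077 degrees

44.7077


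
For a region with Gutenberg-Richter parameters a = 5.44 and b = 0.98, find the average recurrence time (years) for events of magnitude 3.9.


log10(N) = 5.44 - 0.98*3.9 = 1.618
N = 10^1.618 = 41.495404
T = 1/N = 1/41.495404 = 0.0241 years

0.0241


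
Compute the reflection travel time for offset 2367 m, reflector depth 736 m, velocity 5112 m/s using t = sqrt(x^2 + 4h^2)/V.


x^2 + 4h^2 = 2367^2 + 4*736^2 = 5602689 + 2166784 = 7769473
sqrt(7769473) = 2787.3774
t = 2787.3774 / 5112 = 0.5453 s

0.5453


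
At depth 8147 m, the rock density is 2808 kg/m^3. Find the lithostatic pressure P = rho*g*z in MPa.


P = rho * g * z / 1e6
= 2808 * 9.81 * 8147 / 1e6
= 224421172.56 / 1e6
= 224.4212 MPa

224.4212


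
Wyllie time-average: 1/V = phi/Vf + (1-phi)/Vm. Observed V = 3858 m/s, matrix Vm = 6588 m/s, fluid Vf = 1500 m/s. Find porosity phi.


1/V - 1/Vm = 1/3858 - 1/6588 = 0.00010741
1/Vf - 1/Vm = 1/1500 - 1/6588 = 0.00051488
phi = 0.00010741 / 0.00051488 = 0.2086

0.2086


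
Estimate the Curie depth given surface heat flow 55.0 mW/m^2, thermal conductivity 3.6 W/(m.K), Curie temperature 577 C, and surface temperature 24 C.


T_Curie - T_surf = 577 - 24 = 553 C
Convert q to W/m^2: 55.0 mW/m^2 = 0.055 W/m^2
d = 553 * 3.6 / 0.055 = 36196.36 m

36196.36


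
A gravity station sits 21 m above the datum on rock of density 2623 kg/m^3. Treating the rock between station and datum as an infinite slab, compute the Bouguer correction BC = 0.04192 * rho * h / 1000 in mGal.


BC = 0.04192 * rho * h / 1000
= 0.04192 * 2623 * 21 / 1000
= 2.3091 mGal

2.3091


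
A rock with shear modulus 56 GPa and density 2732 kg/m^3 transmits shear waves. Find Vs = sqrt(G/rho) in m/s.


Convert G to Pa: G = 56e9 Pa
Compute G/rho = 56e9 / 2732 = 20497803.8067
Vs = sqrt(20497803.8067) = 4527.45 m/s

4527.45


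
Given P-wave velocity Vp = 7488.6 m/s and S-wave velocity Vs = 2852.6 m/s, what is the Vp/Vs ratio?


Vp/Vs = 7488.6 / 2852.6
= 2.6252

2.6252


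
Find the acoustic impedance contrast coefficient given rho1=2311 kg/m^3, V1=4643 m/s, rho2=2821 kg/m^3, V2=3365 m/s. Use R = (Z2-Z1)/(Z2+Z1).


Z1 = 2311 * 4643 = 10729973
Z2 = 2821 * 3365 = 9492665
R = (9492665 - 10729973) / (9492665 + 10729973) = -1237308 / 20222638 = -0.0612

-0.0612


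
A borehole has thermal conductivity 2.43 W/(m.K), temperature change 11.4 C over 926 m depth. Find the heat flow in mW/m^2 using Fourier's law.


q = k * dT / dz * 1000
= 2.43 * 11.4 / 926 * 1000
= 0.029916 * 1000
= 29.9158 mW/m^2

29.9158


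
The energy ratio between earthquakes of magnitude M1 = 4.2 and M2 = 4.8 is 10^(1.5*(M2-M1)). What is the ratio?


M2 - M1 = 4.8 - 4.2 = 0.6
1.5 * 0.6 = 0.9
ratio = 10^0.9 = 7.94

7.94


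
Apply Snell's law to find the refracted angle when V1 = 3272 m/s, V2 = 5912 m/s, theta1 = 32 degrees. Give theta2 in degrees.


sin(theta1) = sin(32 deg) = 0.529919
sin(theta2) = V2/V1 * sin(theta1) = 5912/3272 * 0.529919 = 0.957482
theta2 = arcsin(0.957482) = 73.2323 degrees

73.2323


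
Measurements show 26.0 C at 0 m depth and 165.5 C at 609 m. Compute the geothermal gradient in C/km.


dT = 165.5 - 26.0 = 139.5 C
dz = 609 - 0 = 609 m
gradient = dT/dz * 1000 = 139.5/609 * 1000 = 229.064 C/km

229.064


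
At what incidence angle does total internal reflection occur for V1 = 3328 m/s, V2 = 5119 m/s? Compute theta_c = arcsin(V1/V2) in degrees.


V1/V2 = 3328/5119 = 0.650127
theta_c = arcsin(0.650127) = 40.5512 degrees

40.5512


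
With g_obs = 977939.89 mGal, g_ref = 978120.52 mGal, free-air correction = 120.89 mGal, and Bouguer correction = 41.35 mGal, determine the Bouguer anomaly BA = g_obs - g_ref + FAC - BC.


BA = g_obs - g_ref + FAC - BC
= 977939.89 - 978120.52 + 120.89 - 41.35
= -101.09 mGal

-101.09


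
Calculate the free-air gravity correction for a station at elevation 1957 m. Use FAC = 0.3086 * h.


FAC = 0.3086 * h
= 0.3086 * 1957
= 603.9302 mGal

603.9302


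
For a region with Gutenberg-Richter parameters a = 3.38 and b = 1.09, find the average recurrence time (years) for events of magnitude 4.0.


log10(N) = 3.38 - 1.09*4.0 = -0.98
N = 10^-0.98 = 0.104713
T = 1/N = 1/0.104713 = 9.5499 years

9.5499


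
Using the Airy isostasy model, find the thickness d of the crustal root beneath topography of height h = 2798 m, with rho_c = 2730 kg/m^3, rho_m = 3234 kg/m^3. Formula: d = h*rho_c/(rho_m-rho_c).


rho_m - rho_c = 3234 - 2730 = 504
d = 2798 * 2730 / 504
= 7638540 / 504
= 15155.83 m

15155.83


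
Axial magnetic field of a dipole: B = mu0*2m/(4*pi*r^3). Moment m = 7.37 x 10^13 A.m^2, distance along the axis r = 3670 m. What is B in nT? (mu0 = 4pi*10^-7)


m = 7.37 x 10^13 = 73700000000000 A.m^2
2m = 147400000000000 A.m^2
r^3 = 3670^3 = 49430863000
B = (4pi*10^-7) * 147400000000000 / (4*pi * 49430863000) * 1e9
= 185228302.855654 / 621166544245.61 * 1e9
= 298194.2678 nT

298194.2678


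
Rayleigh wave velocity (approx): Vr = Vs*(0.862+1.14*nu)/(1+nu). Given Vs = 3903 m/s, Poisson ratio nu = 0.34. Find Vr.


Numerator factor = 0.862 + 1.14*0.34 = 1.2496
Denominator = 1 + 0.34 = 1.34
Vr = 3903 * 1.2496 / 1.34 = 3639.69 m/s

3639.69


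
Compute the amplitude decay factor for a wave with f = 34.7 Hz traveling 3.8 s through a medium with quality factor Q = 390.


pi*f*t/Q = pi*34.7*3.8/390 = 1.062181
A/A0 = exp(-1.062181) = 0.345701

0.345701


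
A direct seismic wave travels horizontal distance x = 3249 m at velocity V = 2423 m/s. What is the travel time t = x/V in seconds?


t = x / V
= 3249 / 2423
= 1.3409 s

1.3409


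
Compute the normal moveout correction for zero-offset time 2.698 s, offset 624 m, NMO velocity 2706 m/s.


x/Vnmo = 624/2706 = 0.230599
(x/Vnmo)^2 = 0.053176
t0^2 = 7.279204
sqrt(7.279204 + 0.053176) = 2.707837
dt = 2.707837 - 2.698 = 0.009837

0.009837


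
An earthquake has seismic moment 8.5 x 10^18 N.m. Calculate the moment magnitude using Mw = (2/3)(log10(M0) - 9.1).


log10(M0) = log10(8.5 x 10^18) = 18.9294
Mw = 2/3 * (18.9294 - 9.1)
= 2/3 * 9.8294
= 6.55

6.55


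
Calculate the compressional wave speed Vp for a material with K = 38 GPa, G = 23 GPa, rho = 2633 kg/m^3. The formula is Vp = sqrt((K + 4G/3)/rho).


First compute the effective modulus:
K + 4G/3 = 38e9 + 4*23e9/3 = 68666666666.67 Pa
Then divide by density:
68666666666.67 / 2633 = 26079250.538 Pa/(kg/m^3)
Take the square root:
Vp = sqrt(26079250.538) = 5106.78 m/s

5106.78


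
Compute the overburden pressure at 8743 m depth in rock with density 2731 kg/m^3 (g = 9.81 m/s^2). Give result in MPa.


P = rho * g * z / 1e6
= 2731 * 9.81 * 8743 / 1e6
= 234234674.73 / 1e6
= 234.2347 MPa

234.2347


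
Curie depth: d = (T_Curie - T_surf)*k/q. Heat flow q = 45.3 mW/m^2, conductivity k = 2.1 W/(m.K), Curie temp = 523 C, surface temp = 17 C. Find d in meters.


T_Curie - T_surf = 523 - 17 = 506 C
Convert q to W/m^2: 45.3 mW/m^2 = 0.0453 W/m^2
d = 506 * 2.1 / 0.0453 = 23456.95 m

23456.95


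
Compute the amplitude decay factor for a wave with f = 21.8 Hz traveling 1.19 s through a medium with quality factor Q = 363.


pi*f*t/Q = pi*21.8*1.19/363 = 0.224516
A/A0 = exp(-0.224516) = 0.798903

0.798903


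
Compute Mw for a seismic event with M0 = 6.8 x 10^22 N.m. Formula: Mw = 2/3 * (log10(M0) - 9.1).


log10(M0) = log10(6.8 x 10^22) = 22.8325
Mw = 2/3 * (22.8325 - 9.1)
= 2/3 * 13.7325
= 9.16

9.16


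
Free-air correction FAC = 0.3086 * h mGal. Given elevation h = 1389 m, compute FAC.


FAC = 0.3086 * h
= 0.3086 * 1389
= 428.6454 mGal

428.6454


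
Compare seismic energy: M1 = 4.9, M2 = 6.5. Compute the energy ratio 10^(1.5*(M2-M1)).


M2 - M1 = 6.5 - 4.9 = 1.6
1.5 * 1.6 = 2.4
ratio = 10^2.4 = 251.19

251.19


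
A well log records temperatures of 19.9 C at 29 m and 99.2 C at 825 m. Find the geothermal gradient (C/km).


dT = 99.2 - 19.9 = 79.3 C
dz = 825 - 29 = 796 m
gradient = dT/dz * 1000 = 79.3/796 * 1000 = 99.6231 C/km

99.6231


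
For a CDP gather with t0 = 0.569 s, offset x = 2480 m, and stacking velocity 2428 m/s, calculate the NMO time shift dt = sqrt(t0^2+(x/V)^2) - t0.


x/Vnmo = 2480/2428 = 1.021417
(x/Vnmo)^2 = 1.043292
t0^2 = 0.323761
sqrt(0.323761 + 1.043292) = 1.169211
dt = 1.169211 - 0.569 = 0.600211

0.600211


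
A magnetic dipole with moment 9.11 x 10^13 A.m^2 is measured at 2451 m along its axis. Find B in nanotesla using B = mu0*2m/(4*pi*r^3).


m = 9.11 x 10^13 = 91100000000000 A.m^2
2m = 182200000000000 A.m^2
r^3 = 2451^3 = 14724139851
B = (4pi*10^-7) * 182200000000000 / (4*pi * 14724139851) * 1e9
= 228959272.593624 / 185028998345.32 * 1e9
= 1237423.7262 nT

1237423.7262


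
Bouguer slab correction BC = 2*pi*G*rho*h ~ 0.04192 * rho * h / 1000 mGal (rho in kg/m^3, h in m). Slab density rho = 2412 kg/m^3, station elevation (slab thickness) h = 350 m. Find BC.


BC = 0.04192 * rho * h / 1000
= 0.04192 * 2412 * 350 / 1000
= 35.3889 mGal

35.3889


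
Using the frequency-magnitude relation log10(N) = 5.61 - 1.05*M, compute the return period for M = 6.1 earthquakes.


log10(N) = 5.61 - 1.05*6.1 = -0.795
N = 10^-0.795 = 0.160325
T = 1/N = 1/0.160325 = 6.2373 years

6.2373


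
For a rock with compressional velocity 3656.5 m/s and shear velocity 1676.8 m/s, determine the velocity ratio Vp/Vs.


Vp/Vs = 3656.5 / 1676.8
= 2.1806

2.1806


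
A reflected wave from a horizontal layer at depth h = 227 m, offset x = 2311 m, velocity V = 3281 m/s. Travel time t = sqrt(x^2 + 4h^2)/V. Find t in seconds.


x^2 + 4h^2 = 2311^2 + 4*227^2 = 5340721 + 206116 = 5546837
sqrt(5546837) = 2355.1724
t = 2355.1724 / 3281 = 0.7178 s

0.7178


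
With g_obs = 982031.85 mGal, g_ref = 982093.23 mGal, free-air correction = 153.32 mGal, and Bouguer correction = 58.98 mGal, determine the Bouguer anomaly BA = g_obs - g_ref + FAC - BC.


BA = g_obs - g_ref + FAC - BC
= 982031.85 - 982093.23 + 153.32 - 58.98
= 32.96 mGal

32.96


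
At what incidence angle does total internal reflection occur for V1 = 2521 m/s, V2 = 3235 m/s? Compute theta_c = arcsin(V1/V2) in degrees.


V1/V2 = 2521/3235 = 0.779289
theta_c = arcsin(0.779289) = 51.1955 degrees

51.1955


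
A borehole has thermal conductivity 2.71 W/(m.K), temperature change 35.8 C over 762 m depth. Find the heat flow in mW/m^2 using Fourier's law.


q = k * dT / dz * 1000
= 2.71 * 35.8 / 762 * 1000
= 0.12732 * 1000
= 127.3202 mW/m^2

127.3202


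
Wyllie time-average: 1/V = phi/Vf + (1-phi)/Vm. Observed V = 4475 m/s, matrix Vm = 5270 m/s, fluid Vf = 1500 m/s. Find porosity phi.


1/V - 1/Vm = 1/4475 - 1/5270 = 3.371e-05
1/Vf - 1/Vm = 1/1500 - 1/5270 = 0.00047691
phi = 3.371e-05 / 0.00047691 = 0.0707

0.0707


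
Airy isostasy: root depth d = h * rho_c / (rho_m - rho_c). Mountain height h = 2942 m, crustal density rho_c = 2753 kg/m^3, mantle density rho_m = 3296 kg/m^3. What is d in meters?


rho_m - rho_c = 3296 - 2753 = 543
d = 2942 * 2753 / 543
= 8099326 / 543
= 14915.89 m

14915.89


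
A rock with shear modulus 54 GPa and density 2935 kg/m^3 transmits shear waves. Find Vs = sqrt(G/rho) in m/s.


Convert G to Pa: G = 54e9 Pa
Compute G/rho = 54e9 / 2935 = 18398637.138
Vs = sqrt(18398637.138) = 4289.36 m/s

4289.36


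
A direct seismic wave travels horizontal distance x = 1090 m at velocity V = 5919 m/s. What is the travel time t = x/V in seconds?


t = x / V
= 1090 / 5919
= 0.1842 s

0.1842


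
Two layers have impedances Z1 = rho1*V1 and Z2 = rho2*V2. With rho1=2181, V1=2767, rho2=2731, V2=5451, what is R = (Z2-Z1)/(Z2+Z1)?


Z1 = 2181 * 2767 = 6034827
Z2 = 2731 * 5451 = 14886681
R = (14886681 - 6034827) / (14886681 + 6034827) = 8851854 / 20921508 = 0.4231

0.4231


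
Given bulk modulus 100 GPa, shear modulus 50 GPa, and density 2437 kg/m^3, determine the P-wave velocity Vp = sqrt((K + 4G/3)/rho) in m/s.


First compute the effective modulus:
K + 4G/3 = 100e9 + 4*50e9/3 = 166666666666.67 Pa
Then divide by density:
166666666666.67 / 2437 = 68390097.1139 Pa/(kg/m^3)
Take the square root:
Vp = sqrt(68390097.1139) = 8269.83 m/s

8269.83


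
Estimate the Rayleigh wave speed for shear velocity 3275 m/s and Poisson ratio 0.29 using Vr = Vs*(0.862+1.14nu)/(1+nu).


Numerator factor = 0.862 + 1.14*0.29 = 1.1926
Denominator = 1 + 0.29 = 1.29
Vr = 3275 * 1.1926 / 1.29 = 3027.72 m/s

3027.72


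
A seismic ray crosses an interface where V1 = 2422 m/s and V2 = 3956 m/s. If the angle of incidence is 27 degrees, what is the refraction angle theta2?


sin(theta1) = sin(27 deg) = 0.45399
sin(theta2) = V2/V1 * sin(theta1) = 3956/2422 * 0.45399 = 0.74153
theta2 = arcsin(0.74153) = 47.8619 degrees

47.8619


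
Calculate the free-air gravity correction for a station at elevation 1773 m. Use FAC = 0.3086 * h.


FAC = 0.3086 * h
= 0.3086 * 1773
= 547.1478 mGal

547.1478


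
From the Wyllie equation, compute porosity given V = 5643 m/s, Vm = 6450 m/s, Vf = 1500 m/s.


1/V - 1/Vm = 1/5643 - 1/6450 = 2.217e-05
1/Vf - 1/Vm = 1/1500 - 1/6450 = 0.00051163
phi = 2.217e-05 / 0.00051163 = 0.0433

0.0433


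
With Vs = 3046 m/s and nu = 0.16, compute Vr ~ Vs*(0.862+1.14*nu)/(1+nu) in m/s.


Numerator factor = 0.862 + 1.14*0.16 = 1.0444
Denominator = 1 + 0.16 = 1.16
Vr = 3046 * 1.0444 / 1.16 = 2742.45 m/s

2742.45


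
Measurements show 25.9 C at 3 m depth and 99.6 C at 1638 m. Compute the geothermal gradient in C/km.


dT = 99.6 - 25.9 = 73.7 C
dz = 1638 - 3 = 1635 m
gradient = dT/dz * 1000 = 73.7/1635 * 1000 = 45.0765 C/km

45.0765


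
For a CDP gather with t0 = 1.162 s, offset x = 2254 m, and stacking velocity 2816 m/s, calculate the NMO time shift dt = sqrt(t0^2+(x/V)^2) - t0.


x/Vnmo = 2254/2816 = 0.800426
(x/Vnmo)^2 = 0.640682
t0^2 = 1.350244
sqrt(1.350244 + 0.640682) = 1.411002
dt = 1.411002 - 1.162 = 0.249002

0.249002


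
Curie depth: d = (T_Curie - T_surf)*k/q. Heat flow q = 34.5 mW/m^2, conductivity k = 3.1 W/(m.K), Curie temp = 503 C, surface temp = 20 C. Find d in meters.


T_Curie - T_surf = 503 - 20 = 483 C
Convert q to W/m^2: 34.5 mW/m^2 = 0.0345 W/m^2
d = 483 * 3.1 / 0.0345 = 43400.0 m

43400.0


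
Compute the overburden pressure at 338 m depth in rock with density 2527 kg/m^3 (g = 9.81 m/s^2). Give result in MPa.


P = rho * g * z / 1e6
= 2527 * 9.81 * 338 / 1e6
= 8378976.06 / 1e6
= 8.379 MPa

8.379


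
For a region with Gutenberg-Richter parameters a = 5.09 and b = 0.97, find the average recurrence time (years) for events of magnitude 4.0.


log10(N) = 5.09 - 0.97*4.0 = 1.21
N = 10^1.21 = 16.218101
T = 1/N = 1/16.218101 = 0.0617 years

0.0617


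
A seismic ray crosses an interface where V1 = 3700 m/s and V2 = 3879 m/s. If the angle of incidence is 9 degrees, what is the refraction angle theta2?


sin(theta1) = sin(9 deg) = 0.156434
sin(theta2) = V2/V1 * sin(theta1) = 3879/3700 * 0.156434 = 0.164003
theta2 = arcsin(0.164003) = 9.4393 degrees

9.4393


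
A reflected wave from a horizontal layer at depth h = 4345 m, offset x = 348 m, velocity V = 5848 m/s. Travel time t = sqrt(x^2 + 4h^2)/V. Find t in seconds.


x^2 + 4h^2 = 348^2 + 4*4345^2 = 121104 + 75516100 = 75637204
sqrt(75637204) = 8696.9652
t = 8696.9652 / 5848 = 1.4872 s

1.4872


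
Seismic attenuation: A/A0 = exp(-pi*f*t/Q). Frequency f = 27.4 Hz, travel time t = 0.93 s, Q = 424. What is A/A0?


pi*f*t/Q = pi*27.4*0.93/424 = 0.188807
A/A0 = exp(-0.188807) = 0.827946

0.827946


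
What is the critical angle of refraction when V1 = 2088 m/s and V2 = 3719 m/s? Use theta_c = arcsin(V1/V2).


V1/V2 = 2088/3719 = 0.561441
theta_c = arcsin(0.561441) = 34.1555 degrees

34.1555


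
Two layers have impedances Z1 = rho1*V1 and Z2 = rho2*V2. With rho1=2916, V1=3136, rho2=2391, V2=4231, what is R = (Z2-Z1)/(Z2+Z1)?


Z1 = 2916 * 3136 = 9144576
Z2 = 2391 * 4231 = 10116321
R = (10116321 - 9144576) / (10116321 + 9144576) = 971745 / 19260897 = 0.0505

0.0505


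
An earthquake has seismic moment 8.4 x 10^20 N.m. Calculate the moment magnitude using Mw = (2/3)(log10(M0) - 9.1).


log10(M0) = log10(8.4 x 10^20) = 20.9243
Mw = 2/3 * (20.9243 - 9.1)
= 2/3 * 11.8243
= 7.88

7.88


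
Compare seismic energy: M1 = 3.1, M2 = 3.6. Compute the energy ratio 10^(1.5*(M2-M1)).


M2 - M1 = 3.6 - 3.1 = 0.5
1.5 * 0.5 = 0.75
ratio = 10^0.75 = 5.62

5.62


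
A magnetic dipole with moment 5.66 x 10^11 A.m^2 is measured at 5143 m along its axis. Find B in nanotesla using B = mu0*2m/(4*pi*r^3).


m = 5.66 x 10^11 = 566000000000 A.m^2
2m = 1132000000000 A.m^2
r^3 = 5143^3 = 136034659207
B = (4pi*10^-7) * 1132000000000 / (4*pi * 136034659207) * 1e9
= 1422513.153545 / 1709461943993.21 * 1e9
= 832.1409 nT

832.1409


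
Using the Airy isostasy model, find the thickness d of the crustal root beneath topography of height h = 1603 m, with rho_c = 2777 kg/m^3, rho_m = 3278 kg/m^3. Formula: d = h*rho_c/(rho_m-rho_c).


rho_m - rho_c = 3278 - 2777 = 501
d = 1603 * 2777 / 501
= 4451531 / 501
= 8885.29 m

8885.29


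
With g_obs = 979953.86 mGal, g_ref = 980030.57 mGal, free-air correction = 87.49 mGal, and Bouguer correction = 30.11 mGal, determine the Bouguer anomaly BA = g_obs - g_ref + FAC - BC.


BA = g_obs - g_ref + FAC - BC
= 979953.86 - 980030.57 + 87.49 - 30.11
= -19.33 mGal

-19.33


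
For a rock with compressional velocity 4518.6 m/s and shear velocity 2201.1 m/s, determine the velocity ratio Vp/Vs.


Vp/Vs = 4518.6 / 2201.1
= 2.0529

2.0529


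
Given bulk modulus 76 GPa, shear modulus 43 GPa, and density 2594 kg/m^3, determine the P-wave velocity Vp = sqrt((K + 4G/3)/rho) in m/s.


First compute the effective modulus:
K + 4G/3 = 76e9 + 4*43e9/3 = 133333333333.33 Pa
Then divide by density:
133333333333.33 / 2594 = 51400668.2087 Pa/(kg/m^3)
Take the square root:
Vp = sqrt(51400668.2087) = 7169.43 m/s

7169.43


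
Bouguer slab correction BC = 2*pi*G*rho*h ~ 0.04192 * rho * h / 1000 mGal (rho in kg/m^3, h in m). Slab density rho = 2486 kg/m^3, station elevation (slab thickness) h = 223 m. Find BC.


BC = 0.04192 * rho * h / 1000
= 0.04192 * 2486 * 223 / 1000
= 23.2395 mGal

23.2395


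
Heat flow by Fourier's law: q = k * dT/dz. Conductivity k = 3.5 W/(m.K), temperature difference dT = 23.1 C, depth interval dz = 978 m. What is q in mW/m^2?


q = k * dT / dz * 1000
= 3.5 * 23.1 / 978 * 1000
= 0.082669 * 1000
= 82.6687 mW/m^2

82.6687


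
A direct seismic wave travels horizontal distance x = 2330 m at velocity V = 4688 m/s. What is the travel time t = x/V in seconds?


t = x / V
= 2330 / 4688
= 0.497 s

0.497


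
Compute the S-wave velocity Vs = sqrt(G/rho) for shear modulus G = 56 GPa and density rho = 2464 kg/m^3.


Convert G to Pa: G = 56e9 Pa
Compute G/rho = 56e9 / 2464 = 22727272.7273
Vs = sqrt(22727272.7273) = 4767.31 m/s

4767.31


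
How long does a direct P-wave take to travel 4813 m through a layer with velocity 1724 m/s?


t = x / V
= 4813 / 1724
= 2.7918 s

2.7918


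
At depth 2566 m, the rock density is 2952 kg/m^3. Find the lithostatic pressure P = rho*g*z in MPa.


P = rho * g * z / 1e6
= 2952 * 9.81 * 2566 / 1e6
= 74309101.92 / 1e6
= 74.3091 MPa

74.3091


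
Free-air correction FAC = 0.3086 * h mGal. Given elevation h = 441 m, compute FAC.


FAC = 0.3086 * h
= 0.3086 * 441
= 136.0926 mGal

136.0926


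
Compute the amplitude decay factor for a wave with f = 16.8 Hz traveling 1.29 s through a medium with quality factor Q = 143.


pi*f*t/Q = pi*16.8*1.29/143 = 0.476116
A/A0 = exp(-0.476116) = 0.621191

0.621191


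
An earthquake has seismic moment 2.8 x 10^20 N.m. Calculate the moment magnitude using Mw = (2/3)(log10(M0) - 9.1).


log10(M0) = log10(2.8 x 10^20) = 20.4472
Mw = 2/3 * (20.4472 - 9.1)
= 2/3 * 11.3472
= 7.56

7.56


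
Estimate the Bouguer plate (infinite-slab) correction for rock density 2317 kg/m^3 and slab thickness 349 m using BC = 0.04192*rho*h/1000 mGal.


BC = 0.04192 * rho * h / 1000
= 0.04192 * 2317 * 349 / 1000
= 33.8979 mGal

33.8979


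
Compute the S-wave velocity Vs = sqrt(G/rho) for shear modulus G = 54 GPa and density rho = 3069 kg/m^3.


Convert G to Pa: G = 54e9 Pa
Compute G/rho = 54e9 / 3069 = 17595307.9179
Vs = sqrt(17595307.9179) = 4194.68 m/s

4194.68


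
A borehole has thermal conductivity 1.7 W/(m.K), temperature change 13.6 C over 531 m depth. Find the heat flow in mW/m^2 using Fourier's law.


q = k * dT / dz * 1000
= 1.7 * 13.6 / 531 * 1000
= 0.04354 * 1000
= 43.5405 mW/m^2

43.5405


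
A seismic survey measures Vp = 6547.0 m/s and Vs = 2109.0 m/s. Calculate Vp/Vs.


Vp/Vs = 6547.0 / 2109.0
= 3.1043

3.1043


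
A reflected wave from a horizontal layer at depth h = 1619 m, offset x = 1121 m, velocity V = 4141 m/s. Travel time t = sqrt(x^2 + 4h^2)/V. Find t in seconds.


x^2 + 4h^2 = 1121^2 + 4*1619^2 = 1256641 + 10484644 = 11741285
sqrt(11741285) = 3426.5559
t = 3426.5559 / 4141 = 0.8275 s

0.8275


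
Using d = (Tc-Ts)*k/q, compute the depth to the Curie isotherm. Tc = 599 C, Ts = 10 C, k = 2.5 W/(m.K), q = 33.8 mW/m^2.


T_Curie - T_surf = 599 - 10 = 589 C
Convert q to W/m^2: 33.8 mW/m^2 = 0.0338 W/m^2
d = 589 * 2.5 / 0.0338 = 43565.09 m

43565.09


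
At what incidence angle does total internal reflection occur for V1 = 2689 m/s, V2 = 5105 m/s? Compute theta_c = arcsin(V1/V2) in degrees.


V1/V2 = 2689/5105 = 0.526738
theta_c = arcsin(0.526738) = 31.7854 degrees

31.7854
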